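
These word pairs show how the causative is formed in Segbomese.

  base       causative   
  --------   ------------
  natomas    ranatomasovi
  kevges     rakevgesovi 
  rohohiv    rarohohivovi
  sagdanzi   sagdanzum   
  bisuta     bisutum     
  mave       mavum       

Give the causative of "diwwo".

diwwum

rohohiv and sagdanzi both have last vowel 'i' yet inflect differently (rarohohivovi, sagdanzum), so the last vowel is not what conditions the rule; whether the stem ends in a vowel or a consonant is.
"diwwo" ends in a vowel. The stems ending in a vowel (sagdanzi → sagdanzum, bisuta → bisutum, mave → mavum) drop the final letter and add -um.
The other pattern: stems ending in a consonant add ra- … -ovi around the stem.
So diwwo → diwwum.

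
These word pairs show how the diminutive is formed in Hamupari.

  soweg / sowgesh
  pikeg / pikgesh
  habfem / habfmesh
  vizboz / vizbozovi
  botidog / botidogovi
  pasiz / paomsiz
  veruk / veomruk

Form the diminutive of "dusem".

soweg and botidog both end in -g yet inflect differently (sowgesh, botidogovi), so the final letter is not what conditions the rule; the last vowel is.
"dusem" has last vowel 'e'. The stems whose last vowel is 'e' (soweg → sowgesh, pikeg → pikgesh, habfem → habfmesh) delete the last vowel and add -esh.
So dusem → dusmesh.

dusmesh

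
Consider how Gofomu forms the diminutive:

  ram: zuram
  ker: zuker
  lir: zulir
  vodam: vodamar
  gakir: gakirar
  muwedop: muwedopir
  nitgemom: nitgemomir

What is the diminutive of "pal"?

"pal" has 1 vowel. The stems with 1 vowel (ram → zuram, ker → zuker, lir → zulir) add the prefix zu-.
The other patterns: stems with 2 vowels add -ar; stems with 3 vowels add -ir.
So pal → zupal.

zupal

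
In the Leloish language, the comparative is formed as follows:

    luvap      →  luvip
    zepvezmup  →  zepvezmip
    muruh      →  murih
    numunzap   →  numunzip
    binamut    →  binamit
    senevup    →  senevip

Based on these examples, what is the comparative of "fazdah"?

fazdih

Every pair shown (luvap → luvip, zepvezmup → zepvezmip, muruh → murih, …) follows the same rule: change the last vowel to 'i'.
So fazdah → fazdih.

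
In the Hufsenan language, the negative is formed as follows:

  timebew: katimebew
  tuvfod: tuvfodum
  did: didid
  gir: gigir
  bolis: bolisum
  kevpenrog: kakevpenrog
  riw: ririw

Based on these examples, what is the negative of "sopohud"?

kasopohud

"sopohud" has 3 vowels. The stems with 3 vowels (kevpenrog → kakevpenrog, timebew → katimebew) add the prefix ka-.
The other patterns: stems with 1 vowel repeat the first consonant+vowel as a prefix; stems with 2 vowels add -um.
So sopohud → kasopohud.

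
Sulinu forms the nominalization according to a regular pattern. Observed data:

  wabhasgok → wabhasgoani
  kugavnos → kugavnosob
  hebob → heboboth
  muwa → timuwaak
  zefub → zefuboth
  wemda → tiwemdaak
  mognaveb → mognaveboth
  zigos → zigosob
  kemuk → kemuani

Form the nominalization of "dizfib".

dizfiboth

hebob and wabhasgok both have last vowel 'o' yet inflect differently (heboboth, wabhasgoani), so the last vowel is not what conditions the rule; the final letter is.
"dizfib" ends in -b. The stems ending in -b (mognaveb → mognaveboth, hebob → heboboth, zefub → zefuboth) add -oth.
The other patterns: stems ending in -k drop the final letter and add -ani; stems ending in -a add ti- … -ak around the stem; stems ending in -s add -ob.
So dizfib → dizfiboth.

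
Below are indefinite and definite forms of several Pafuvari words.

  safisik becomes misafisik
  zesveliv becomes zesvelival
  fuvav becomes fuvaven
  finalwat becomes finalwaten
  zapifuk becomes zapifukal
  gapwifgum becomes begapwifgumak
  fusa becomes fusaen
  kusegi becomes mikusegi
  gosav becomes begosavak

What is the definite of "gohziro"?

fuvav and zesveliv both end in -v yet inflect differently (fuvaven, zesvelival), so the final letter is not what conditions the rule; the first letter is.
"gohziro" begins with g-. The stems beginning with g- (gosav → begosavak, gapwifgum → begapwifgumak) add be- … -ak around the stem.
The other patterns: stems beginning with f- add -en; stems beginning with k- or s- add the prefix mi-; stems beginning with z- add -al.
So gohziro → begohziroak.

begohziroak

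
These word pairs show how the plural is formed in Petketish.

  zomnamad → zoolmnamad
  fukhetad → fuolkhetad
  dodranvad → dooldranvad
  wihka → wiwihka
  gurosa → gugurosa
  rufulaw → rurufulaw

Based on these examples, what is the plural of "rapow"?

rarapow

zomnamad and wihka both have last vowel 'a' yet inflect differently (zoolmnamad, wiwihka), so the last vowel is not what conditions the rule; the final letter is.
"rapow" ends in -w. The one such stem in the data (rufulaw → rurufulaw) repeats the first consonant+vowel as a prefix (as do wihka, gurosa), so the same rule applies.
The other pattern: stems ending in -d insert -ol- after the first vowel.
So rapow → rarapow.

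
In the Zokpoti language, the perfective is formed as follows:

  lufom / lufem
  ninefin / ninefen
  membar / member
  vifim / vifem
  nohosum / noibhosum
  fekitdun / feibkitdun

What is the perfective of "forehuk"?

foibrehuk

nohosum and lufom both end in -m yet inflect differently (noibhosum, lufem), so the final letter is not what conditions the rule; the last vowel is.
"forehuk" has last vowel 'u'. The stems whose last vowel is 'u' (nohosum → noibhosum, fekitdun → feibkitdun) insert -ib- after the first vowel.
The other pattern: stems whose last vowel is 'a', 'i' or 'o' change the last vowel to 'e'.
So forehuk → foibrehuk.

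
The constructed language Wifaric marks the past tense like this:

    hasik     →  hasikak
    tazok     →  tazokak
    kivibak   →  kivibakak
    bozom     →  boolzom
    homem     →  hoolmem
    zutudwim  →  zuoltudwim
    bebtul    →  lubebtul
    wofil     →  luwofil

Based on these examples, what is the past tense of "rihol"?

lurihol

"rihol" ends in -l. The stems ending in -l (bebtul → lubebtul, wofil → luwofil) add the prefix lu-.
So rihol → lurihol.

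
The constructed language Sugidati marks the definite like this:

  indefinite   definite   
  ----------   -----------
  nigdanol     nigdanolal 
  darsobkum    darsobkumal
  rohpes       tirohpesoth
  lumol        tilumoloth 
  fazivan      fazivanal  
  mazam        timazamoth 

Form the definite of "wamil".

lumol and nigdanol both end in -l yet inflect differently (tilumoloth, nigdanolal), so the final letter is not what conditions the rule; the number of vowels is.
"wamil" has 2 vowels. The stems with 2 vowels (rohpes → tirohpesoth, mazam → timazamoth, lumol → tilumoloth) add ti- … -oth around the stem.
The other pattern: stems with 3 vowels add -al.
So wamil → tiwamiloth.

tiwamiloth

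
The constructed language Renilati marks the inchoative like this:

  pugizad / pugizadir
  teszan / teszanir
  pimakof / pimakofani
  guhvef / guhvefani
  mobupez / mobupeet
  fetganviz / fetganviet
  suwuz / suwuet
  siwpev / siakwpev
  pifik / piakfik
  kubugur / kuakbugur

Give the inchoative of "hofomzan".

guhvef and mobupez both have last vowel 'e' yet inflect differently (guhvefani, mobupeet), so the last vowel is not what conditions the rule; the final letter is.
"hofomzan" ends in -n. The one such stem in the data (teszan → teszanir) adds -ir, so the same rule applies.
So hofomzan → hofomzanir.

hofomzanir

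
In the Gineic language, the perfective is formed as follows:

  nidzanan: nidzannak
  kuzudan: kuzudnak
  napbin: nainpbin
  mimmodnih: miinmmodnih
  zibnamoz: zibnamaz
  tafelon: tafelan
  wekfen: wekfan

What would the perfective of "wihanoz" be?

nidzanan and napbin both end in -n yet inflect differently (nidzannak, nainpbin), so the final letter is not what conditions the rule; the last vowel is.
"wihanoz" has last vowel 'o'. The stems whose last vowel is 'o' (zibnamoz → zibnamaz, tafelon → tafelan) change the last vowel to 'a'.
The other patterns: stems whose last vowel is 'a' delete the last vowel and add -ak; stems whose last vowel is 'i' insert -in- after the first vowel.
So wihanoz → wihanaz.

wihanaz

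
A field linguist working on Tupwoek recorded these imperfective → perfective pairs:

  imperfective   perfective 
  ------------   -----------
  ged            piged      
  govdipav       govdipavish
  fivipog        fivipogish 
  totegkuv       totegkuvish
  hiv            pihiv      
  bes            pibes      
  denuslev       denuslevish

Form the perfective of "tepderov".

hiv and denuslev both end in -v yet inflect differently (pihiv, denuslevish), so the final letter is not what conditions the rule; the number of vowels is.
"tepderov" has 3 vowels. The stems with 3 vowels (fivipog → fivipogish, denuslev → denuslevish, govdipav → govdipavish) add -ish.
So tepderov → tepderovish.

tepderovish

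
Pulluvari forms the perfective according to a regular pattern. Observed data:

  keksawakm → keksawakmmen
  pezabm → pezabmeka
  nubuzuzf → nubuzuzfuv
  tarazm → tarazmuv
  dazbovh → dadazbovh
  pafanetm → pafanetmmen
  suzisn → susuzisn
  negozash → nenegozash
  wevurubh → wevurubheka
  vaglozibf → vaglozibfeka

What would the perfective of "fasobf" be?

tarazm and keksawakm both end in -m yet inflect differently (tarazmuv, keksawakmmen), so the final letter is not what conditions the rule; the second-to-last letter is.
"fasobf" has second-to-last letter 'b'. The stems whose second-to-last letter is 'b' (vaglozibf → vaglozibfeka, pezabm → pezabmeka, wevurubh → wevurubheka) add -eka.
The other patterns: stems whose second-to-last letter is 'z' add -uv; stems whose second-to-last letter is 'k' or 't' double the final consonant and add -en; stems whose second-to-last letter is 's' or 'v' repeat the first consonant+vowel as a prefix.
So fasobf → fasobfeka.

fasobfeka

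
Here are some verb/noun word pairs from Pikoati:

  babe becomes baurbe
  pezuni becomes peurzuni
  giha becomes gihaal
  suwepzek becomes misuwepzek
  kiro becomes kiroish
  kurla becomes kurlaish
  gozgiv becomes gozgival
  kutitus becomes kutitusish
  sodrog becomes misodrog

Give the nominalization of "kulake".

kurla and giha both end in -a yet inflect differently (kurlaish, gihaal), so the final letter is not what conditions the rule; the first letter is.
"kulake" begins with k-. The stems beginning with k- (kiro → kiroish, kutitus → kutitusish, kurla → kurlaish) add -ish.
The other patterns: stems beginning with s- add the prefix mi-; stems beginning with g- add -al; stems beginning with b- or p- insert -ur- after the first vowel.
So kulake → kulakeish.

kulakeish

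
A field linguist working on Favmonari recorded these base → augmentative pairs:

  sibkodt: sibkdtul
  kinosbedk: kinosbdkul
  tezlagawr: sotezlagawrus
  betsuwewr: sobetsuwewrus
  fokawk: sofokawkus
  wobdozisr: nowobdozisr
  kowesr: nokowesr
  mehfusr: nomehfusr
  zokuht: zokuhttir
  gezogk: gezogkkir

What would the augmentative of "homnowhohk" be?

homnowhohkkir

kinosbedk and fokawk both end in -k yet inflect differently (kinosbdkul, sofokawkus), so the final letter is not what conditions the rule; the second-to-last letter is.
"homnowhohk" has second-to-last letter 'h'. The one such stem in the data (zokuht → zokuhttir) doubles the final consonant and adds -ir (as does gezogk), so the same rule applies.
The other patterns: stems whose second-to-last letter is 'd' delete the last vowel and add -ul; stems whose second-to-last letter is 'w' add so- … -us around the stem; stems whose second-to-last letter is 's' add the prefix no-.
So homnowhohk → homnowhohkkir.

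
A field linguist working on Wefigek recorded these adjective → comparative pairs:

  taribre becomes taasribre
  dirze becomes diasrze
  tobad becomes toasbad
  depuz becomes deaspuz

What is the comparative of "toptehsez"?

toasptehsez

Every pair shown (taribre → taasribre, dirze → diasrze, tobad → toasbad, …) follows the same rule: insert -as- after the first vowel.
So toptehsez → toasptehsez.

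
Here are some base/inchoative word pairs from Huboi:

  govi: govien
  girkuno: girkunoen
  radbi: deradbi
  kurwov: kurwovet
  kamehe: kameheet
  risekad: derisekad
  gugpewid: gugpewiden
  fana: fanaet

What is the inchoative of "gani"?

ganien

"gani" begins with g-. The stems beginning with g- (girkuno → girkunoen, govi → govien, gugpewid → gugpewiden) add -en.
So gani → ganien.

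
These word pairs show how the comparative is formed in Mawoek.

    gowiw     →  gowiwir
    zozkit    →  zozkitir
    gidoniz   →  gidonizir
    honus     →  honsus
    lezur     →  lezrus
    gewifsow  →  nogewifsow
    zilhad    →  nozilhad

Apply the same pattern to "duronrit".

gowiw and gewifsow both end in -w yet inflect differently (gowiwir, nogewifsow), so the final letter is not what conditions the rule; the last vowel is.
"duronrit" has last vowel 'i'. The stems whose last vowel is 'i' (gowiw → gowiwir, zozkit → zozkitir, gidoniz → gidonizir) add -ir.
The other patterns: stems whose last vowel is 'u' delete the last vowel and add -us; stems whose last vowel is 'a' or 'o' add the prefix no-.
So duronrit → duronritir.

duronritir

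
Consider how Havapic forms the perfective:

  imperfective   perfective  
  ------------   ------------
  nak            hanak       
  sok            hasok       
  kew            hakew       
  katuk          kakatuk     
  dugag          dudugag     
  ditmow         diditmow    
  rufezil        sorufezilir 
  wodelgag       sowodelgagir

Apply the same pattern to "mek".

"mek" has 1 vowel. The stems with 1 vowel (nak → hanak, sok → hasok, kew → hakew) add the prefix ha-.
The other patterns: stems with 2 vowels repeat the first consonant+vowel as a prefix; stems with 3 vowels add so- … -ir around the stem.
So mek → hamek.

hamek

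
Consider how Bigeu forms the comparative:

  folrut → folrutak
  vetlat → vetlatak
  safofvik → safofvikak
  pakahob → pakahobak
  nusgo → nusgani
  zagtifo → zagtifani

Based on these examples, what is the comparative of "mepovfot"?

mepovfotak

"mepovfot" ends in a consonant. The stems ending in a consonant (folrut → folrutak, vetlat → vetlatak, safofvik → safofvikak) add -ak.
The other pattern: stems ending in a vowel drop the final letter and add -ani.
So mepovfot → mepovfotak.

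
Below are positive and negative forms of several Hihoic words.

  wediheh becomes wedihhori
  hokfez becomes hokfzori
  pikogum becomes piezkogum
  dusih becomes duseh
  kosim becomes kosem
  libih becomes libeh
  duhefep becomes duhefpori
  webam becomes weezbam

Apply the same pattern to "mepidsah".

meezpidsah

dusih and wediheh both end in -h yet inflect differently (duseh, wedihhori), so the final letter is not what conditions the rule; the last vowel is.
"mepidsah" has last vowel 'a'. The one such stem in the data (webam → weezbam) inserts -ez- after the first vowel (as does pikogum), so the same rule applies.
The other patterns: stems whose last vowel is 'i' change the last vowel to 'e'; stems whose last vowel is 'e' delete the last vowel and add -ori.
So mepidsah → meezpidsah.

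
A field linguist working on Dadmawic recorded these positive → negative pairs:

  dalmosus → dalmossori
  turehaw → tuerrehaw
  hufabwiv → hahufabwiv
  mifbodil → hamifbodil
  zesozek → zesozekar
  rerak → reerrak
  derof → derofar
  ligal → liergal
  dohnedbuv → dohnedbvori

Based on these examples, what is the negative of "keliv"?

mifbodil and ligal both end in -l yet inflect differently (hamifbodil, liergal), so the final letter is not what conditions the rule; the last vowel is.
"keliv" has last vowel 'i'. The stems whose last vowel is 'i' (mifbodil → hamifbodil, hufabwiv → hahufabwiv) add the prefix ha-.
So keliv → hakeliv.

hakeliv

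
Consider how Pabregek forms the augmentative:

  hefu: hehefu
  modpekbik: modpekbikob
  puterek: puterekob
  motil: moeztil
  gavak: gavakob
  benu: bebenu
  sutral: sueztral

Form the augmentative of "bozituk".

modpekbik and motil both have last vowel 'i' yet inflect differently (modpekbikob, moeztil), so the last vowel is not what conditions the rule; the final letter is.
"bozituk" ends in -k. The stems ending in -k (gavak → gavakob, modpekbik → modpekbikob, puterek → puterekob) add -ob.
The other patterns: stems ending in -u repeat the first consonant+vowel as a prefix; stems ending in -l insert -ez- after the first vowel.
So bozituk → bozitukob.

bozitukob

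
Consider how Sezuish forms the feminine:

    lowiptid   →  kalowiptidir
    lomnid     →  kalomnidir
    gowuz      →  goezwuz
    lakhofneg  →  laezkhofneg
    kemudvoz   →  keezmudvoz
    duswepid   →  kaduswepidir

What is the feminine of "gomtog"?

lomnid and lakhofneg both begin with l- yet inflect differently (kalomnidir, laezkhofneg), so the first letter is not what conditions the rule; the final letter is.
"gomtog" ends in -g. The one such stem in the data (lakhofneg → laezkhofneg) inserts -ez- after the first vowel (as do gowuz, kemudvoz), so the same rule applies.
So gomtog → goezmtog.

goezmtog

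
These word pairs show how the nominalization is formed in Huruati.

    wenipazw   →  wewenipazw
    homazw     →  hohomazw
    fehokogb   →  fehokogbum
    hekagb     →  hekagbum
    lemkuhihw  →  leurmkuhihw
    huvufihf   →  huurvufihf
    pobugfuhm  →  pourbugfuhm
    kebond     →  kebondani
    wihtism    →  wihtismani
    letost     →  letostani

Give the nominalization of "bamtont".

bamtontani

wenipazw and lemkuhihw both end in -w yet inflect differently (wewenipazw, leurmkuhihw), so the final letter is not what conditions the rule; the second-to-last letter is.
"bamtont" has second-to-last letter 'n'. The one such stem in the data (kebond → kebondani) adds -ani, so the same rule applies.
So bamtont → bamtontani.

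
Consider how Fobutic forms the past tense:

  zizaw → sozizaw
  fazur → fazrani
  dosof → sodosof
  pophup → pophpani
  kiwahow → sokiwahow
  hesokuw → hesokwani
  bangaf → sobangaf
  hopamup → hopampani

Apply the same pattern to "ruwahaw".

soruwahaw

hesokuw and kiwahow both end in -w yet inflect differently (hesokwani, sokiwahow), so the final letter is not what conditions the rule; the last vowel is.
"ruwahaw" has last vowel 'a'. The stems whose last vowel is 'a' (bangaf → sobangaf, zizaw → sozizaw) add the prefix so-.
The other pattern: stems whose last vowel is 'u' delete the last vowel and add -ani.
So ruwahaw → soruwahaw.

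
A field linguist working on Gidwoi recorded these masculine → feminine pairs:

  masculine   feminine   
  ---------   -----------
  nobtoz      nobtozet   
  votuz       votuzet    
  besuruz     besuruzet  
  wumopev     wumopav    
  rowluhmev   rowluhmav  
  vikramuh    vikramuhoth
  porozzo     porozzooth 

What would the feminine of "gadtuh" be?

votuz and vikramuh both have last vowel 'u' yet inflect differently (votuzet, vikramuhoth), so the last vowel is not what conditions the rule; the final letter is.
"gadtuh" ends in -h. The one such stem in the data (vikramuh → vikramuhoth) adds -oth, so the same rule applies.
The other patterns: stems ending in -z add -et; stems ending in -v change the last vowel to 'a'.
So gadtuh → gadtuhoth.

gadtuhoth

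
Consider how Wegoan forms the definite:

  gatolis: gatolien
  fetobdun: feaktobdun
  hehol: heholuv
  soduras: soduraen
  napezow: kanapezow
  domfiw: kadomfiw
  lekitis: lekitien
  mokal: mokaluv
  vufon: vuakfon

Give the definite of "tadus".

mokal and soduras both have last vowel 'a' yet inflect differently (mokaluv, soduraen), so the last vowel is not what conditions the rule; the final letter is.
"tadus" ends in -s. The stems ending in -s (lekitis → lekitien, gatolis → gatolien, soduras → soduraen) drop the final letter and add -en.
The other patterns: stems ending in -l add -uv; stems ending in -n insert -ak- after the first vowel; stems ending in -w add the prefix ka-.
So tadus → taduen.

taduen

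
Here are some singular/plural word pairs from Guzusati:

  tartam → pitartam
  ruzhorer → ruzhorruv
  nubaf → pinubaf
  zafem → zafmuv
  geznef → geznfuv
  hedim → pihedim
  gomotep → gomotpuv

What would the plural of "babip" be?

pibabip

"babip" has last vowel 'i'. The one such stem in the data (hedim → pihedim) adds the prefix pi-, so the same rule applies.
So babip → pibabip.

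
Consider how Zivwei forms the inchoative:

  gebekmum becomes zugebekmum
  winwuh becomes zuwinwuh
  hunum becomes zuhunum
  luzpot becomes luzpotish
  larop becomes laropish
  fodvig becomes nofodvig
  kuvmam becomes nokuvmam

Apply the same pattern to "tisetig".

gebekmum and kuvmam both end in -m yet inflect differently (zugebekmum, nokuvmam), so the final letter is not what conditions the rule; the last vowel is.
"tisetig" has last vowel 'i'. The one such stem in the data (fodvig → nofodvig) adds the prefix no-, so the same rule applies.
The other patterns: stems whose last vowel is 'u' add the prefix zu-; stems whose last vowel is 'o' add -ish.
So tisetig → notisetig.

notisetig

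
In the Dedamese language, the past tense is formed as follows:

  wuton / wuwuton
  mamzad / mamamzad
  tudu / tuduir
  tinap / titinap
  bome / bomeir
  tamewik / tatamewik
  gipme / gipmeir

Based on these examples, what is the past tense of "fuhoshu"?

fuhoshuir

"fuhoshu" ends in a vowel. The stems ending in a vowel (tudu → tuduir, gipme → gipmeir, bome → bomeir) add -ir.
So fuhoshu → fuhoshuir.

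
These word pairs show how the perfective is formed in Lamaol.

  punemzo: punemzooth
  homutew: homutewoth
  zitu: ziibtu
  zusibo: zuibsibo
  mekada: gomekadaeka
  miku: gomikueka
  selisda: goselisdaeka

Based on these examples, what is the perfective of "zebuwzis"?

zeibbuwzis

"zebuwzis" begins with z-. The stems beginning with z- (zitu → ziibtu, zusibo → zuibsibo) insert -ib- after the first vowel.
The other patterns: stems beginning with h- or p- add -oth; stems beginning with m- or s- add go- … -eka around the stem.
So zebuwzis → zeibbuwzis.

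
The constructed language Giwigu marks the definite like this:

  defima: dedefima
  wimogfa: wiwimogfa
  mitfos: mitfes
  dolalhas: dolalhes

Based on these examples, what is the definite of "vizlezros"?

defima and dolalhas both have last vowel 'a' yet inflect differently (dedefima, dolalhes), so the last vowel is not what conditions the rule; whether the stem ends in a vowel or a consonant is.
"vizlezros" ends in a consonant. The stems ending in a consonant (mitfos → mitfes, dolalhas → dolalhes) change the last vowel to 'e'.
The other pattern: stems ending in a vowel repeat the first consonant+vowel as a prefix.
So vizlezros → vizlezres.

vizlezres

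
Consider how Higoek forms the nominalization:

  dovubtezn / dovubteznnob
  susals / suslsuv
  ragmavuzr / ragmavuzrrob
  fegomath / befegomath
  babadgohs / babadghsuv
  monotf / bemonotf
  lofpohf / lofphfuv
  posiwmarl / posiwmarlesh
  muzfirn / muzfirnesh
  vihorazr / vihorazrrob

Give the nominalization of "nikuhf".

"nikuhf" has second-to-last letter 'h'. The stems whose second-to-last letter is 'h' (babadgohs → babadghsuv, lofpohf → lofphfuv) delete the last vowel and add -uv.
The other patterns: stems whose second-to-last letter is 't' add the prefix be-; stems whose second-to-last letter is 'r' add -esh; stems whose second-to-last letter is 'z' double the final consonant and add -ob.
So nikuhf → nikhfuv.

nikhfuv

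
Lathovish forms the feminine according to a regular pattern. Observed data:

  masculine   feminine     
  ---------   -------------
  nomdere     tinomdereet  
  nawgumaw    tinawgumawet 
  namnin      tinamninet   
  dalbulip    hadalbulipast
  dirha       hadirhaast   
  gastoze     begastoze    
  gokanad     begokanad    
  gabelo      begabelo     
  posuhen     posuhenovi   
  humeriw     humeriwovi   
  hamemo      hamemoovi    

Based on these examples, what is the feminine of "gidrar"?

"gidrar" begins with g-. The stems beginning with g- (gastoze → begastoze, gokanad → begokanad, gabelo → begabelo) add the prefix be-.
The other patterns: stems beginning with n- add ti- … -et around the stem; stems beginning with d- add ha- … -ast around the stem; stems beginning with h- or p- add -ovi.
So gidrar → begidrar.

begidrar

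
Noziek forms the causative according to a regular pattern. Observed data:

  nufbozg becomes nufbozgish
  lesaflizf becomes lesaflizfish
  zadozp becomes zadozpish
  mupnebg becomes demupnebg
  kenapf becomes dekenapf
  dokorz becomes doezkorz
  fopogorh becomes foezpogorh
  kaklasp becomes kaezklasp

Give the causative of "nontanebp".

denontanebp

nufbozg and mupnebg both end in -g yet inflect differently (nufbozgish, demupnebg), so the final letter is not what conditions the rule; the second-to-last letter is.
"nontanebp" has second-to-last letter 'b'. The one such stem in the data (mupnebg → demupnebg) adds the prefix de-, so the same rule applies.
The other patterns: stems whose second-to-last letter is 'z' add -ish; stems whose second-to-last letter is 'r' or 's' insert -ez- after the first vowel.
So nontanebp → denontanebp.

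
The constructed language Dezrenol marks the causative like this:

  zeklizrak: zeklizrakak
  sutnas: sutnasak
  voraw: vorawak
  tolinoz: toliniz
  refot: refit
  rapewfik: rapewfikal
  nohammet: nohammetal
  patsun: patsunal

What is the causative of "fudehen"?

zeklizrak and rapewfik both end in -k yet inflect differently (zeklizrakak, rapewfikal), so the final letter is not what conditions the rule; the last vowel is.
"fudehen" has last vowel 'e'. The one such stem in the data (nohammet → nohammetal) adds -al, so the same rule applies.
So fudehen → fudehenal.

fudehenal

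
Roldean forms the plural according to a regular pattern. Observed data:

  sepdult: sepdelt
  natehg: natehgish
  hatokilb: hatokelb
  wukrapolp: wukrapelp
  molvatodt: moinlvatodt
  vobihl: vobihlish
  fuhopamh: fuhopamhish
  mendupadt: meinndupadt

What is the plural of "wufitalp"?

wufitelp

sepdult and molvatodt both end in -t yet inflect differently (sepdelt, moinlvatodt), so the final letter is not what conditions the rule; the second-to-last letter is.
"wufitalp" has second-to-last letter 'l'. The stems whose second-to-last letter is 'l' (hatokilb → hatokelb, sepdult → sepdelt, wukrapolp → wukrapelp) change the last vowel to 'e'.
The other patterns: stems whose second-to-last letter is 'h' or 'm' add -ish; stems whose second-to-last letter is 'd' insert -in- after the first vowel.
So wufitalp → wufitelp.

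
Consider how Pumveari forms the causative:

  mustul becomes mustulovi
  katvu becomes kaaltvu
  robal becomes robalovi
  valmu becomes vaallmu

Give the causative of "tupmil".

tupmilovi

valmu and mustul both have last vowel 'u' yet inflect differently (vaallmu, mustulovi), so the last vowel is not what conditions the rule; the final letter is.
"tupmil" ends in -l. The stems ending in -l (robal → robalovi, mustul → mustulovi) add -ovi.
The other pattern: stems ending in -u insert -al- after the first vowel.
So tupmil → tupmilovi.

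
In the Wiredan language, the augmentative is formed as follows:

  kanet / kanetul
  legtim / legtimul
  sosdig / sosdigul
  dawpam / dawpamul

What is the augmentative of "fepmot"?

Every pair shown (kanet → kanetul, legtim → legtimul, sosdig → sosdigul, …) follows the same rule: add -ul.
So fepmot → fepmotul.

fepmotul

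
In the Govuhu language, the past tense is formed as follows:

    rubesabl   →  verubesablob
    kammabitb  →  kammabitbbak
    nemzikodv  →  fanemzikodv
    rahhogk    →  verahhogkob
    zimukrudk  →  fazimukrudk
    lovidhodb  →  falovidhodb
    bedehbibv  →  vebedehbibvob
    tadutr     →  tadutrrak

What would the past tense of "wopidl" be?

lovidhodb and kammabitb both end in -b yet inflect differently (falovidhodb, kammabitbbak), so the final letter is not what conditions the rule; the second-to-last letter is.
"wopidl" has second-to-last letter 'd'. The stems whose second-to-last letter is 'd' (lovidhodb → falovidhodb, nemzikodv → fanemzikodv, zimukrudk → fazimukrudk) add the prefix fa-.
The other patterns: stems whose second-to-last letter is 't' double the final consonant and add -ak; stems whose second-to-last letter is 'b' or 'g' add ve- … -ob around the stem.
So wopidl → fawopidl.

fawopidl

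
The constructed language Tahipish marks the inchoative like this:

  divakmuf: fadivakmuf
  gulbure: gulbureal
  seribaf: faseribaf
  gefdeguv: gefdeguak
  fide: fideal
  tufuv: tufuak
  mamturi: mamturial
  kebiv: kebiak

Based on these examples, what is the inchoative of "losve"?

divakmuf and tufuv both have last vowel 'u' yet inflect differently (fadivakmuf, tufuak), so the last vowel is not what conditions the rule; the final letter is.
"losve" ends in -e. The stems ending in -e (fide → fideal, gulbure → gulbureal) add -al.
So losve → losveal.

losveal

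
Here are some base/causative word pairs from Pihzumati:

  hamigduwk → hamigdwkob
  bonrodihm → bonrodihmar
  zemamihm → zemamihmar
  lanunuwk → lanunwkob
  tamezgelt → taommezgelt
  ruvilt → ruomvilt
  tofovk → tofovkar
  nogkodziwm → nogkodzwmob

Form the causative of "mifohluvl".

lanunuwk and tofovk both end in -k yet inflect differently (lanunwkob, tofovkar), so the final letter is not what conditions the rule; the second-to-last letter is.
"mifohluvl" has second-to-last letter 'v'. The one such stem in the data (tofovk → tofovkar) adds -ar, so the same rule applies.
The other patterns: stems whose second-to-last letter is 'w' delete the last vowel and add -ob; stems whose second-to-last letter is 'l' insert -om- after the first vowel.
So mifohluvl → mifohluvlar.

mifohluvlar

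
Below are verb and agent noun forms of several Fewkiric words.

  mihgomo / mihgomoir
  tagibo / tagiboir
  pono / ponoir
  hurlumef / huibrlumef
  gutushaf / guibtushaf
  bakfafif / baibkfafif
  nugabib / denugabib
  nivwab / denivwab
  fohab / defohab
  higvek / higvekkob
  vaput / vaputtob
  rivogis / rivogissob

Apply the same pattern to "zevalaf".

"zevalaf" ends in -f. The stems ending in -f (hurlumef → huibrlumef, gutushaf → guibtushaf, bakfafif → baibkfafif) insert -ib- after the first vowel.
The other patterns: stems ending in -o add -ir; stems ending in -b add the prefix de-; stems ending in -k, -s or -t double the final consonant and add -ob.
So zevalaf → zeibvalaf.

zeibvalaf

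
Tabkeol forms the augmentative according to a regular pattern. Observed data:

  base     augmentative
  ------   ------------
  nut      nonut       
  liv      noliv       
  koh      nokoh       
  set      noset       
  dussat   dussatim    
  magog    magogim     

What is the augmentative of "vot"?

novot

nut and dussat both end in -t yet inflect differently (nonut, dussatim), so the final letter is not what conditions the rule; the number of vowels is.
"vot" has 1 vowel. The stems with 1 vowel (nut → nonut, liv → noliv, koh → nokoh) add the prefix no-.
So vot → novot.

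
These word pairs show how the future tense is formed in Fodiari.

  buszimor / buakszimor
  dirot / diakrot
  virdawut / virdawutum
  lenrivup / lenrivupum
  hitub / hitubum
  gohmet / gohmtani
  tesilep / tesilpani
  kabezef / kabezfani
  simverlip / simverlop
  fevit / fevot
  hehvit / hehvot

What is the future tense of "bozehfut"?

bozehfutum

dirot and virdawut both end in -t yet inflect differently (diakrot, virdawutum), so the final letter is not what conditions the rule; the last vowel is.
"bozehfut" has last vowel 'u'. The stems whose last vowel is 'u' (virdawut → virdawutum, lenrivup → lenrivupum, hitub → hitubum) add -um.
So bozehfut → bozehfutum.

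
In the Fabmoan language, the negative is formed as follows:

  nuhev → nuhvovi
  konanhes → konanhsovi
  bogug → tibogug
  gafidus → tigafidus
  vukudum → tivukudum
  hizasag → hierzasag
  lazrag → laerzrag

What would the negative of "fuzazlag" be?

fuerzazlag

konanhes and gafidus both end in -s yet inflect differently (konanhsovi, tigafidus), so the final letter is not what conditions the rule; the last vowel is.
"fuzazlag" has last vowel 'a'. The stems whose last vowel is 'a' (hizasag → hierzasag, lazrag → laerzrag) insert -er- after the first vowel.
The other patterns: stems whose last vowel is 'e' delete the last vowel and add -ovi; stems whose last vowel is 'u' add the prefix ti-.
So fuzazlag → fuerzazlag.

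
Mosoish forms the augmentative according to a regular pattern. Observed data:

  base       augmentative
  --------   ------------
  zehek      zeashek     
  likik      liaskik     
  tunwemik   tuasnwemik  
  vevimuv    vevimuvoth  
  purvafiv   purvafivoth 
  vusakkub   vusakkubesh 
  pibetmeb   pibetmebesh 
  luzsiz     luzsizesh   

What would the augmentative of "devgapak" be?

deasvgapak

likik and purvafiv both have last vowel 'i' yet inflect differently (liaskik, purvafivoth), so the last vowel is not what conditions the rule; the final letter is.
"devgapak" ends in -k. The stems ending in -k (zehek → zeashek, likik → liaskik, tunwemik → tuasnwemik) insert -as- after the first vowel.
The other patterns: stems ending in -v add -oth; stems ending in -b or -z add -esh.
So devgapak → deasvgapak.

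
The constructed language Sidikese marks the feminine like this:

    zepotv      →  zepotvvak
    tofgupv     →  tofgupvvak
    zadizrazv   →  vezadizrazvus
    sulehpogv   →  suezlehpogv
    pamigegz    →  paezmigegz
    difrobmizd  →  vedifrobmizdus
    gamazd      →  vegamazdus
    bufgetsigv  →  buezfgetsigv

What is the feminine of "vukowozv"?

vevukowozvus

bufgetsigv and zadizrazv both end in -v yet inflect differently (buezfgetsigv, vezadizrazvus), so the final letter is not what conditions the rule; the second-to-last letter is.
"vukowozv" has second-to-last letter 'z'. The stems whose second-to-last letter is 'z' (difrobmizd → vedifrobmizdus, gamazd → vegamazdus, zadizrazv → vezadizrazvus) add ve- … -us around the stem.
So vukowozv → vevukowozvus.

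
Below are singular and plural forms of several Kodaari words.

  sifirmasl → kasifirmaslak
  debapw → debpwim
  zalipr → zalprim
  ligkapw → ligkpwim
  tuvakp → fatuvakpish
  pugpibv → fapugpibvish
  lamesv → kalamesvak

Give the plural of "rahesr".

karahesrak

lamesv and pugpibv both end in -v yet inflect differently (kalamesvak, fapugpibvish), so the final letter is not what conditions the rule; the second-to-last letter is.
"rahesr" has second-to-last letter 's'. The stems whose second-to-last letter is 's' (lamesv → kalamesvak, sifirmasl → kasifirmaslak) add ka- … -ak around the stem.
The other patterns: stems whose second-to-last letter is 'b' or 'k' add fa- … -ish around the stem; stems whose second-to-last letter is 'p' delete the last vowel and add -im.
So rahesr → karahesrak.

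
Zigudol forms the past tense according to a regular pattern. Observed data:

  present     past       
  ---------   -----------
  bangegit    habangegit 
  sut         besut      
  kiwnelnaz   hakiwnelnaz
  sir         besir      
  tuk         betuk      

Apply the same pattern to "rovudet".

bangegit and sut both end in -t yet inflect differently (habangegit, besut), so the final letter is not what conditions the rule; the number of vowels is.
"rovudet" has 3 vowels. The stems with 3 vowels (kiwnelnaz → hakiwnelnaz, bangegit → habangegit) add the prefix ha-.
The other pattern: stems with 1 vowel add the prefix be-.
So rovudet → harovudet.

harovudet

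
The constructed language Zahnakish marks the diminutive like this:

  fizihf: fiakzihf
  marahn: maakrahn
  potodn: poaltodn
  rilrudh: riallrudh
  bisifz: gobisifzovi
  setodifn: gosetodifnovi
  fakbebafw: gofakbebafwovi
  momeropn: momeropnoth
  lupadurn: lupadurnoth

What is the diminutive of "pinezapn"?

marahn and potodn both end in -n yet inflect differently (maakrahn, poaltodn), so the final letter is not what conditions the rule; the second-to-last letter is.
"pinezapn" has second-to-last letter 'p'. The one such stem in the data (momeropn → momeropnoth) adds -oth, so the same rule applies.
The other patterns: stems whose second-to-last letter is 'h' insert -ak- after the first vowel; stems whose second-to-last letter is 'd' insert -al- after the first vowel; stems whose second-to-last letter is 'f' add go- … -ovi around the stem.
So pinezapn → pinezapnoth.

pinezapnoth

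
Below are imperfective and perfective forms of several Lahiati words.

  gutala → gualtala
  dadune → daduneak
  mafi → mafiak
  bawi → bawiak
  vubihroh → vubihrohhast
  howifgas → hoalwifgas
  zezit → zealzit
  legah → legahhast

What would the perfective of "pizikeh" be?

pizikehhast

legah and howifgas both have last vowel 'a' yet inflect differently (legahhast, hoalwifgas), so the last vowel is not what conditions the rule; the final letter is.
"pizikeh" ends in -h. The stems ending in -h (legah → legahhast, vubihroh → vubihrohhast) double the final consonant and add -ast.
The other patterns: stems ending in -e or -i add -ak; stems ending in -a, -s or -t insert -al- after the first vowel.
So pizikeh → pizikehhast.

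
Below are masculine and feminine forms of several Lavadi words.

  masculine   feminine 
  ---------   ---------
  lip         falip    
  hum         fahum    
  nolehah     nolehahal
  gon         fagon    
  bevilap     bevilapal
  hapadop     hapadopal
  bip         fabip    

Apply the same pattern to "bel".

hapadop and lip both end in -p yet inflect differently (hapadopal, falip), so the final letter is not what conditions the rule; the number of vowels is.
"bel" has 1 vowel. The stems with 1 vowel (gon → fagon, hum → fahum, lip → falip) add the prefix fa-.
The other pattern: stems with 3 vowels add -al.
So bel → fabel.

fabel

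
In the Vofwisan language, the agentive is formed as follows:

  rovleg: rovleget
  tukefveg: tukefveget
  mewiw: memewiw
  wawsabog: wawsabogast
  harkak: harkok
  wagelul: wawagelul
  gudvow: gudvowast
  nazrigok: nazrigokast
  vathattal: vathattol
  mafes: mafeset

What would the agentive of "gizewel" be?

gizewelet

tukefveg and wawsabog both end in -g yet inflect differently (tukefveget, wawsabogast), so the final letter is not what conditions the rule; the last vowel is.
"gizewel" has last vowel 'e'. The stems whose last vowel is 'e' (tukefveg → tukefveget, rovleg → rovleget, mafes → mafeset) add -et.
The other patterns: stems whose last vowel is 'i' or 'u' repeat the first consonant+vowel as a prefix; stems whose last vowel is 'o' add -ast; stems whose last vowel is 'a' change the last vowel to 'o'.
So gizewel → gizewelet.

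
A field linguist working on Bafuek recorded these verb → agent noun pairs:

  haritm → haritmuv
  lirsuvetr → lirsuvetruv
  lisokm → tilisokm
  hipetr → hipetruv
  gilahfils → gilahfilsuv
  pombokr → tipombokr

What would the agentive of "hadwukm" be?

"hadwukm" has second-to-last letter 'k'. The stems whose second-to-last letter is 'k' (pombokr → tipombokr, lisokm → tilisokm) add the prefix ti-.
The other pattern: stems whose second-to-last letter is 'l' or 't' add -uv.
So hadwukm → tihadwukm.

tihadwukm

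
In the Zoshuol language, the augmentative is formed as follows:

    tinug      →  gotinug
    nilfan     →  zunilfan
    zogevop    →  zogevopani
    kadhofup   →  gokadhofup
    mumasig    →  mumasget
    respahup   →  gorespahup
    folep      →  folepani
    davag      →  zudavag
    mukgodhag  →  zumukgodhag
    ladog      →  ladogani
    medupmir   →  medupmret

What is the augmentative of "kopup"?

gokopup

respahup and folep both end in -p yet inflect differently (gorespahup, folepani), so the final letter is not what conditions the rule; the last vowel is.
"kopup" has last vowel 'u'. The stems whose last vowel is 'u' (respahup → gorespahup, tinug → gotinug, kadhofup → gokadhofup) add the prefix go-.
So kopup → gokopup.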